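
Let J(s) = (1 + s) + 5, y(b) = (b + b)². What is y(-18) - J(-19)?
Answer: 1309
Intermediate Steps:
y(b) = 4*b² (y(b) = (2*b)² = 4*b²)
J(s) = 6 + s
y(-18) - J(-19) = 4*(-18)² - (6 - 19) = 4*324 - 1*(-13) = 1296 + 13 = 1309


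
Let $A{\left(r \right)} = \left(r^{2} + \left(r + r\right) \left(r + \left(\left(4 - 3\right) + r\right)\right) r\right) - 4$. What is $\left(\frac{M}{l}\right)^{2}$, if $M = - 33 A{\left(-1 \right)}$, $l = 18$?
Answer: $\frac{3025}{36} \approx 84.028$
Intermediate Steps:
$A{\left(r \right)} = -4 + r^{2} + 2 r^{2} \left(1 + 2 r\right)$ ($A{\left(r \right)} = \left(r^{2} + 2 r \left(r + \left(1 + r\right)\right) r\right) - 4 = \left(r^{2} + 2 r \left(1 + 2 r\right) r\right) - 4 = \left(r^{2} + 2 r^{2} \left(1 + 2 r\right)\right) - 4 = -4 + r^{2} + 2 r^{2} \left(1 + 2 r\right)$)
$M = 165$ ($M = - 33 \left(-4 + 3 \left(-1\right)^{2} + 4 \left(-1\right)^{3}\right) = - 33 \left(-4 + 3 \cdot 1 + 4 \left(-1\right)\right) = - 33 \left(-4 + 3 - 4\right) = \left(-33\right) \left(-5\right) = 165$)
$\left(\frac{M}{l}\right)^{2} = \left(\frac{165}{18}\right)^{2} = \left(165 \cdot \frac{1}{18}\right)^{2} = \left(\frac{55}{6}\right)^{2} = \frac{3025}{36}$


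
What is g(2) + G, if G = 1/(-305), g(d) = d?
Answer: 609/305 ≈ 1.9967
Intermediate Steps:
G = -1/305 ≈ -0.0032787
g(2) + G = 2 - 1/305 = 609/305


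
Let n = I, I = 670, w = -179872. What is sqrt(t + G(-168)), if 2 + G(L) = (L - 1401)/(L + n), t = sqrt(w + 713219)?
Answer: sqrt(-1291646 + 252004*sqrt(533347))/502 ≈ 26.929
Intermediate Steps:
n = 670
t = sqrt(533347) (t = sqrt(-179872 + 713219) = sqrt(533347) ≈ 730.31)
G(L) = -2 + (-1401 + L)/(670 + L) (G(L) = -2 + (L - 1401)/(L + 670) = -2 + (-1401 + L)/(670 + L))
sqrt(t + G(-168)) = sqrt(sqrt(533347) + (-2741 - 1*(-168))/(670 - 168)) = sqrt(sqrt(533347) + (-2741 + 168)/502) = sqrt(sqrt(533347) + (1/502)*(-2573)) = sqrt(sqrt(533347) - 2573/502) = sqrt(-2573/502 + sqrt(533347))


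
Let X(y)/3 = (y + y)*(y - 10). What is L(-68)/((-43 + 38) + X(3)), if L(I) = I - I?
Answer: 0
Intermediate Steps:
X(y) = 6*y*(-10 + y) (X(y) = 3*((y + y)*(y - 10)) = 3*((2*y)*(-10 + y)) = 3*(2*y*(-10 + y)) = 6*y*(-10 + y))
L(I) = 0
L(-68)/((-43 + 38) + X(3)) = 0/((-43 + 38) + 6*3*(-10 + 3)) = 0/(-5 + 6*3*(-7)) = 0/(-5 - 126) = 0/(-131) = 0*(-1/131) = 0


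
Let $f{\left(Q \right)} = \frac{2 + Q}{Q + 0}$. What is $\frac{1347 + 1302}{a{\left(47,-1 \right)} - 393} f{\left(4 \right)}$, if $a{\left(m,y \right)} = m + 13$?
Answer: $- \frac{883}{74} \approx -11.932$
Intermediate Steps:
$a{\left(m,y \right)} = 13 + m$
$f{\left(Q \right)} = \frac{2 + Q}{Q}$
$\frac{1347 + 1302}{a{\left(47,-1 \right)} - 393} f{\left(4 \right)} = \frac{1347 + 1302}{\left(13 + 47\right) - 393} \frac{2 + 4}{4} = \frac{2649}{60 - 393} \cdot \frac{1}{4} \cdot 6 = \frac{2649}{-333} \cdot \frac{3}{2} = 2649 \left(- \frac{1}{333}\right) \frac{3}{2} = \left(- \frac{883}{111}\right) \frac{3}{2} = - \frac{883}{74}$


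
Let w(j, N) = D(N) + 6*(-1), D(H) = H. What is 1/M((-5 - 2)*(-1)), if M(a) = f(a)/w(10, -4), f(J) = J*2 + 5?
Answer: -10/19 ≈ -0.52632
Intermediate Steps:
f(J) = 5 + 2*J (f(J) = 2*J + 5 = 5 + 2*J)
w(j, N) = -6 + N (w(j, N) = N + 6*(-1) = N - 6 = -6 + N)
M(a) = -½ - a/5 (M(a) = (5 + 2*a)/(-6 - 4) = (5 + 2*a)/(-10) = (5 + 2*a)*(-⅒) = -½ - a/5)
1/M((-5 - 2)*(-1)) = 1/(-½ - (-5 - 2)*(-1)/5) = 1/(-½ - (-7)*(-1)/5) = 1/(-½ - ⅕*7) = 1/(-½ - 7/5) = 1/(-19/10) = -10/19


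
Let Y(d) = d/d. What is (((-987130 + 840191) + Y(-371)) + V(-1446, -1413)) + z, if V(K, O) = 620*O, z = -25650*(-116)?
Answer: 1952402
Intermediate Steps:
z = 2975400
Y(d) = 1
(((-987130 + 840191) + Y(-371)) + V(-1446, -1413)) + z = (((-987130 + 840191) + 1) + 620*(-1413)) + 2975400 = ((-146939 + 1) - 876060) + 2975400 = (-146938 - 876060) + 2975400 = -1022998 + 2975400 = 1952402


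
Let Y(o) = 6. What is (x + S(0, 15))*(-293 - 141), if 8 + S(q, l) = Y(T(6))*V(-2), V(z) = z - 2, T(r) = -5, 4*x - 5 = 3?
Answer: 13020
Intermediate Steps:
x = 2 (x = 5/4 + (1/4)*3 = 5/4 + 3/4 = 2)
V(z) = -2 + z
S(q, l) = -32 (S(q, l) = -8 + 6*(-2 - 2) = -8 + 6*(-4) = -8 - 24 = -32)
(x + S(0, 15))*(-293 - 141) = (2 - 32)*(-293 - 141) = -30*(-434) = 13020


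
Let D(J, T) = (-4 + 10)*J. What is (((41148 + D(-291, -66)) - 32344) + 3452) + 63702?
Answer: 74212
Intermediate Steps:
D(J, T) = 6*J
(((41148 + D(-291, -66)) - 32344) + 3452) + 63702 = (((41148 + 6*(-291)) - 32344) + 3452) + 63702 = (((41148 - 1746) - 32344) + 3452) + 63702 = ((39402 - 32344) + 3452) + 63702 = (7058 + 3452) + 63702 = 10510 + 63702 = 74212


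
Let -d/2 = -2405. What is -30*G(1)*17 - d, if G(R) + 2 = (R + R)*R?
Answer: -4810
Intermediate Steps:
d = 4810 (d = -2*(-2405) = 4810)
G(R) = -2 + 2*R**2 (G(R) = -2 + (R + R)*R = -2 + (2*R)*R = -2 + 2*R**2)
-30*G(1)*17 - d = -30*(-2 + 2*1**2)*17 - 1*4810 = -30*(-2 + 2*1)*17 - 4810 = -30*(-2 + 2)*17 - 4810 = -30*0*17 - 4810 = 0*17 - 4810 = 0 - 4810 = -4810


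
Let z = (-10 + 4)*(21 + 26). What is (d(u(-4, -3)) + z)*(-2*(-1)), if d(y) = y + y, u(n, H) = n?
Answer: -580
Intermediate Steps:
z = -282 (z = -6*47 = -282)
d(y) = 2*y
(d(u(-4, -3)) + z)*(-2*(-1)) = (2*(-4) - 282)*(-2*(-1)) = (-8 - 282)*2 = -290*2 = -580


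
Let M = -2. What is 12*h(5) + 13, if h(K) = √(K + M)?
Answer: 13 + 12*√3 ≈ 33.785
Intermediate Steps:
h(K) = √(-2 + K) (h(K) = √(K - 2) = √(-2 + K))
12*h(5) + 13 = 12*√(-2 + 5) + 13 = 12*√3 + 13 = 13 + 12*√3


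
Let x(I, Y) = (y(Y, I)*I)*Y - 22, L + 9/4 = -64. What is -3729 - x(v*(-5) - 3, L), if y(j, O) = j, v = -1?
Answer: -99881/8 ≈ -12485.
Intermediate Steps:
L = -265/4 (L = -9/4 - 64 = -265/4 ≈ -66.250)
x(I, Y) = -22 + I*Y² (x(I, Y) = (Y*I)*Y - 22 = (I*Y)*Y - 22 = I*Y² - 22 = -22 + I*Y²)
-3729 - x(v*(-5) - 3, L) = -3729 - (-22 + (-1*(-5) - 3)*(-265/4)²) = -3729 - (-22 + (5 - 3)*(70225/16)) = -3729 - (-22 + 2*(70225/16)) = -3729 - (-22 + 70225/8) = -3729 - 1*70049/8 = -3729 - 70049/8 = -99881/8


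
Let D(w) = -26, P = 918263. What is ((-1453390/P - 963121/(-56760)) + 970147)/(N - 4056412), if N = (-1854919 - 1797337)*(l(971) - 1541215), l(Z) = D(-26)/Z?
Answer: 49099055131890080293/284874014049953237283258720 ≈ 1.7235e-7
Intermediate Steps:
l(Z) = -26/Z
N = 5465673385798496/971 (N = (-1854919 - 1797337)*(-26/971 - 1541215) = -3652256*(-26*1/971 - 1541215) = -3652256*(-26/971 - 1541215) = -3652256*(-1496519791/971) = 5465673385798496/971 ≈ 5.6289e+12)
((-1453390/P - 963121/(-56760)) + 970147)/(N - 4056412) = ((-1453390/918263 - 963121/(-56760)) + 970147)/(5465673385798496/971 - 4056412) = ((-1453390*1/918263 - 963121*(-1/56760)) + 970147)/(5465669447022444/971) = ((-1453390/918263 + 963121/56760) + 970147)*(971/5465669447022444) = (801903962423/52120607880 + 970147)*(971/5465669447022444) = (50565453276920783/52120607880)*(971/5465669447022444) = 49099055131890080293/284874014049953237283258720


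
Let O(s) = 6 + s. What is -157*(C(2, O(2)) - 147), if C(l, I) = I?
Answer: 21823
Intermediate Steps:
-157*(C(2, O(2)) - 147) = -157*((6 + 2) - 147) = -157*(8 - 147) = -157*(-139) = 21823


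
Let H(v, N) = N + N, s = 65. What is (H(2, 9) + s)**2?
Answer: 6889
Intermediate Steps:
H(v, N) = 2*N
(H(2, 9) + s)**2 = (2*9 + 65)**2 = (18 + 65)**2 = 83**2 = 6889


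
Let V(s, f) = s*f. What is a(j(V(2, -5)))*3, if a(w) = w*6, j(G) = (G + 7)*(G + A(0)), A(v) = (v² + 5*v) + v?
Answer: 540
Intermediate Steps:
V(s, f) = f*s
A(v) = v² + 6*v
j(G) = G*(7 + G) (j(G) = (G + 7)*(G + 0*(6 + 0)) = (7 + G)*(G + 0*6) = (7 + G)*(G + 0) = (7 + G)*G = G*(7 + G))
a(w) = 6*w
a(j(V(2, -5)))*3 = (6*((-5*2)*(7 - 5*2)))*3 = (6*(-10*(7 - 10)))*3 = (6*(-10*(-3)))*3 = (6*30)*3 = 180*3 = 540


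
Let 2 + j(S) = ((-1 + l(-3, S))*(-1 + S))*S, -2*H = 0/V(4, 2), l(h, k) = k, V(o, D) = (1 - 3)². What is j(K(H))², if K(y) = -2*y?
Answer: 4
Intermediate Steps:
V(o, D) = 4 (V(o, D) = (-2)² = 4)
H = 0 (H = -0/4 = -½*0 = 0)
j(S) = -2 + S*(-1 + S)² (j(S) = -2 + ((-1 + S)*(-1 + S))*S = -2 + (-1 + S)²*S = -2 + S*(-1 + S)²)
j(K(H))² = (-2 - 2*0 + (-2*0)³ - 2*(-2*0)²)² = (-2 + 0 + 0³ - 2*0²)² = (-2 + 0 + 0 - 2*0)² = (-2 + 0 + 0 + 0)² = (-2)² = 4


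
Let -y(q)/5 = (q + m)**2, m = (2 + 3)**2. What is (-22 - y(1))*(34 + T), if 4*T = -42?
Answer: 78913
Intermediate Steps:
T = -21/2 (T = (1/4)*(-42) = -21/2 ≈ -10.500)
m = 25 (m = 5**2 = 25)
y(q) = -5*(25 + q)**2 (y(q) = -5*(q + 25)**2 = -5*(25 + q)**2)
(-22 - y(1))*(34 + T) = (-22 - (-5)*(25 + 1)**2)*(34 - 21/2) = (-22 - (-5)*26**2)*(47/2) = (-22 - (-5)*676)*(47/2) = (-22 - 1*(-3380))*(47/2) = (-22 + 3380)*(47/2) = 3358*(47/2) = 78913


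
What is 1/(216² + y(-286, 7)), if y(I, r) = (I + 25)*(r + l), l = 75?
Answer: 1/25254 ≈ 3.9598e-5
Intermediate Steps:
y(I, r) = (25 + I)*(75 + r) (y(I, r) = (I + 25)*(r + 75) = (25 + I)*(75 + r))
1/(216² + y(-286, 7)) = 1/(216² + (1875 + 25*7 + 75*(-286) - 286*7)) = 1/(46656 + (1875 + 175 - 21450 - 2002)) = 1/(46656 - 21402) = 1/25254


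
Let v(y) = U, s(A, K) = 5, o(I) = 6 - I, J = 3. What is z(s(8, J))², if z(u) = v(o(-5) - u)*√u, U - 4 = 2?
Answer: 180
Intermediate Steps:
U = 6 (U = 4 + 2 = 6)
v(y) = 6
z(u) = 6*√u
z(s(8, J))² = (6*√5)² = 180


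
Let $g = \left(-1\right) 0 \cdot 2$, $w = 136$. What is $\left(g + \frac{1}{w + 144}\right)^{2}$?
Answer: $\frac{1}{78400} \approx 1.2755 \cdot 10^{-5}$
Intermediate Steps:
$g = 0$ ($g = 0 \cdot 2 = 0$)
$\left(g + \frac{1}{w + 144}\right)^{2} = \left(0 + \frac{1}{136 + 144}\right)^{2} = \left(0 + \frac{1}{280}\right)^{2} = \left(\frac{1}{280}\right)^{2} = \frac{1}{78400}$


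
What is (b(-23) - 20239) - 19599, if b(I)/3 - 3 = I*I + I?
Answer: -38311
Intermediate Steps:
b(I) = 9 + 3*I + 3*I² (b(I) = 9 + 3*(I*I + I) = 9 + 3*(I² + I) = 9 + 3*(I + I²) = 9 + (3*I + 3*I²) = 9 + 3*I + 3*I²)
(b(-23) - 20239) - 19599 = ((9 + 3*(-23) + 3*(-23)²) - 20239) - 19599 = ((9 - 69 + 3*529) - 20239) - 19599 = ((9 - 69 + 1587) - 20239) - 19599 = (1527 - 20239) - 19599 = -18712 - 19599 = -38311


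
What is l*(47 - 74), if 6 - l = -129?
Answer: -3645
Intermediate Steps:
l = 135 (l = 6 - 1*(-129) = 6 + 129 = 135)
l*(47 - 74) = 135*(47 - 74) = 135*(-27) = -3645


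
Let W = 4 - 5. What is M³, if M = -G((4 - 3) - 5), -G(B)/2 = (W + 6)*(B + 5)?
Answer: 1000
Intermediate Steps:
W = -1
G(B) = -50 - 10*B (G(B) = -2*(-1 + 6)*(B + 5) = -10*(5 + B) = -2*(25 + 5*B) = -50 - 10*B)
M = 10 (M = -(-50 - 10*((4 - 3) - 5)) = -(-50 - 10*(1 - 5)) = -(-50 - 10*(-4)) = -(-50 + 40) = -1*(-10) = 10)
M³ = 10³ = 1000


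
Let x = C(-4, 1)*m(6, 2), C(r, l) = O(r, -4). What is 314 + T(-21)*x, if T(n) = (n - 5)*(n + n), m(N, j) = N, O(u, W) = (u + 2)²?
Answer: 26522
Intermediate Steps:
O(u, W) = (2 + u)²
C(r, l) = (2 + r)²
T(n) = 2*n*(-5 + n) (T(n) = (-5 + n)*(2*n) = 2*n*(-5 + n))
x = 24 (x = (2 - 4)²*6 = (-2)²*6 = 4*6 = 24)
314 + T(-21)*x = 314 + (2*(-21)*(-5 - 21))*24 = 314 + (2*(-21)*(-26))*24 = 314 + 1092*24 = 314 + 26208 = 26522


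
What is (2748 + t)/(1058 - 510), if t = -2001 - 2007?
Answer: -315/137 ≈ -2.2993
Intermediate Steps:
t = -4008
(2748 + t)/(1058 - 510) = (2748 - 4008)/(1058 - 510) = -1260/548 = -1260*1/548 = -315/137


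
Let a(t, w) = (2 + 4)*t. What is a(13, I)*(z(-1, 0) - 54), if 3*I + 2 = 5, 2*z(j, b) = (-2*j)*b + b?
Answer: -4212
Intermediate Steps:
z(j, b) = b/2 - b*j (z(j, b) = ((-2*j)*b + b)/2 = (-2*b*j + b)/2 = (b - 2*b*j)/2 = b/2 - b*j)
I = 1 (I = -⅔ + (⅓)*5 = -⅔ + 5/3 = 1)
a(t, w) = 6*t
a(13, I)*(z(-1, 0) - 54) = (6*13)*(0*(½ - 1*(-1)) - 54) = 78*(0*(½ + 1) - 54) = 78*(0*(3/2) - 54) = 78*(0 - 54) = 78*(-54) = -4212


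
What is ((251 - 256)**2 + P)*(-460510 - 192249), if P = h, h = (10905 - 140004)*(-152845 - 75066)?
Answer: -19206181722928426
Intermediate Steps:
h = 29423082189 (h = -129099*(-227911) = 29423082189)
P = 29423082189
((251 - 256)**2 + P)*(-460510 - 192249) = ((251 - 256)**2 + 29423082189)*(-460510 - 192249) = ((-5)**2 + 29423082189)*(-652759) = (25 + 29423082189)*(-652759) = 29423082214*(-652759) = -19206181722928426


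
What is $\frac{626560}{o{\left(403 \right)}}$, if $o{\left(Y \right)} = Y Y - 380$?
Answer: $\frac{626560}{162029} \approx 3.867$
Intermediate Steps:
$o{\left(Y \right)} = -380 + Y^{2}$ ($o{\left(Y \right)} = Y^{2} - 380 = -380 + Y^{2}$)
$\frac{626560}{o{\left(403 \right)}} = \frac{626560}{-380 + 403^{2}} = \frac{626560}{-380 + 162409} = \frac{626560}{162029}$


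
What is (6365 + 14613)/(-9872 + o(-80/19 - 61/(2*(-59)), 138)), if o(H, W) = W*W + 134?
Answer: 10489/4653 ≈ 2.2542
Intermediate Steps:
o(H, W) = 134 + W**2 (o(H, W) = W**2 + 134 = 134 + W**2)
(6365 + 14613)/(-9872 + o(-80/19 - 61/(2*(-59)), 138)) = (6365 + 14613)/(-9872 + (134 + 138**2)) = 20978/(-9872 + (134 + 19044)) = 20978/(-9872 + 19178) = 20978/9306 = 20978*(1/9306) = 10489/4653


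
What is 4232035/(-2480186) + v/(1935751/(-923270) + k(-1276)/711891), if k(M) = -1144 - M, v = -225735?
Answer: 122658385090213974600055/1139167488448457062 ≈ 1.0767e+5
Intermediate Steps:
4232035/(-2480186) + v/(1935751/(-923270) + k(-1276)/711891) = 4232035/(-2480186) - 225735/(1935751/(-923270) + (-1144 - 1*(-1276))/711891) = 4232035*(-1/2480186) - 225735/(1935751*(-1/923270) + (-1144 + 1276)*(1/711891)) = -4232035/2480186 - 225735/(-1935751/923270 + 132*(1/711891)) = -4232035/2480186 - 225735/(-1935751/923270 + 44/237297) = -4232035/2480186 - 225735/(-459307281167/219089201190) = -4232035/2480186 - 225735*(-219089201190/459307281167) = -4232035/2480186 + 49456100830624650/459307281167 = 122658385090213974600055/1139167488448457062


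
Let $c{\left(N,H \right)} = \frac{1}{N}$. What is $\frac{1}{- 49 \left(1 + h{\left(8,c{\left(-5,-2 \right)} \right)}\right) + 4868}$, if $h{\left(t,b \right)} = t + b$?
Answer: $\frac{5}{22184} \approx 0.00022539$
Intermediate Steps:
$h{\left(t,b \right)} = b + t$
$\frac{1}{- 49 \left(1 + h{\left(8,c{\left(-5,-2 \right)} \right)}\right) + 4868} = \frac{1}{- 49 \left(1 + \left(\frac{1}{-5} + 8\right)\right) + 4868} = \frac{1}{- 49 \left(1 + \left(- \frac{1}{5} + 8\right)\right) + 4868} = \frac{1}{- 49 \left(1 + \frac{39}{5}\right) + 4868} = \frac{1}{\left(-49\right) \frac{44}{5} + 4868} = \frac{1}{- \frac{2156}{5} + 4868} = \frac{1}{\frac{22184}{5}} = \frac{5}{22184}$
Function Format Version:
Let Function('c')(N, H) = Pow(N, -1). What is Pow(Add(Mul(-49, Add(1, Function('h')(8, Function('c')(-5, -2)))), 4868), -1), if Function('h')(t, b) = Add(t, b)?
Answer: Rational(5, 22184) ≈ 0.00022539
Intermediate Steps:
Function('h')(t, b) = Add(b, t)
Pow(Add(Mul(-49, Add(1, Function('h')(8, Function('c')(-5, -2)))), 4868), -1) = Pow(Add(Mul(-49, Add(1, Add(Pow(-5, -1), 8))), 4868), -1) = Pow(Add(Mul(-49, Add(1, Add(Rational(-1, 5), 8))), 4868), -1) = Pow(Add(Mul(-49, Add(1, Rational(39, 5))), 4868), -1) = Pow(Add(Mul(-49, Rational(44, 5)), 4868), -1) = Pow(Add(Rational(-2156, 5), 4868), -1) = Pow(Rational(22184, 5), -1) = Rational(5, 22184)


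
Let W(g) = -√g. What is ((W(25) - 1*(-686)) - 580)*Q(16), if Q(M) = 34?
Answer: 3434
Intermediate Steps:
((W(25) - 1*(-686)) - 580)*Q(16) = ((-√25 - 1*(-686)) - 580)*34 = ((-1*5 + 686) - 580)*34 = ((-5 + 686) - 580)*34 = (681 - 580)*34 = 101*34 = 3434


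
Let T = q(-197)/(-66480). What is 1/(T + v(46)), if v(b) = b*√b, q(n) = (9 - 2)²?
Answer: 3257520/430185251171999 + 203301158400*√46/430185251171999 ≈ 0.0032053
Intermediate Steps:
q(n) = 49 (q(n) = 7² = 49)
v(b) = b^(3/2)
T = -49/66480 (T = 49/(-66480) = 49*(-1/66480) = -49/66480 ≈ -0.00073706)
1/(T + v(46)) = 1/(-49/66480 + 46^(3/2)) = 1/(-49/66480 + 46*√46)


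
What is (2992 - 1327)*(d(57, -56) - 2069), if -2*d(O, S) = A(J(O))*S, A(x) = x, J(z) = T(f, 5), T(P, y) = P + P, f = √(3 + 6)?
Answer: -3165165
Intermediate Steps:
f = 3 (f = √9 = 3)
T(P, y) = 2*P
J(z) = 6 (J(z) = 2*3 = 6)
d(O, S) = -3*S
(2992 - 1327)*(d(57, -56) - 2069) = (2992 - 1327)*(-3*(-56) - 2069) = 1665*(168 - 2069) = 1665*(-1901) = -3165165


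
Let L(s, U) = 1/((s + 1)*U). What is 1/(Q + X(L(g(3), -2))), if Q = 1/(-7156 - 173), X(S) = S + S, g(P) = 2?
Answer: -7329/2444 ≈ -2.9988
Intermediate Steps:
L(s, U) = 1/(U*(1 + s)) (L(s, U) = 1/((1 + s)*U) = 1/(U*(1 + s)))
X(S) = 2*S
Q = -1/7329 (Q = 1/(-7329) = -1/7329 ≈ -0.00013644)
1/(Q + X(L(g(3), -2))) = 1/(-1/7329 + 2*(1/((-2)*(1 + 2)))) = 1/(-1/7329 + 2*(-½/3)) = 1/(-1/7329 + 2*(-½*⅓)) = 1/(-1/7329 + 2*(-⅙)) = 1/(-1/7329 - ⅓) = 1/(-2444/7329) = -7329/2444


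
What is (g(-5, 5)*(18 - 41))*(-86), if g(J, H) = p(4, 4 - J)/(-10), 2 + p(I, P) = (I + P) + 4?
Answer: -2967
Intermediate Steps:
p(I, P) = 2 + I + P (p(I, P) = -2 + ((I + P) + 4) = -2 + (4 + I + P) = 2 + I + P)
g(J, H) = -1 + J/10 (g(J, H) = (2 + 4 + (4 - J))/(-10) = (10 - J)*(-⅒) = -1 + J/10)
(g(-5, 5)*(18 - 41))*(-86) = ((-1 + (⅒)*(-5))*(18 - 41))*(-86) = ((-1 - ½)*(-23))*(-86) = -3/2*(-23)*(-86) = (69/2)*(-86) = -2967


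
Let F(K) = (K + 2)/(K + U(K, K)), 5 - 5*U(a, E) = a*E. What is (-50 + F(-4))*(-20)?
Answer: 30800/31 ≈ 993.55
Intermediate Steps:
U(a, E) = 1 - E*a/5 (U(a, E) = 1 - a*E/5 = 1 - E*a/5)
F(K) = (2 + K)/(1 + K - K**2/5) (F(K) = (K + 2)/(K + (1 - K*K/5)) = (2 + K)/(K + (1 - K**2/5)) = (2 + K)/(1 + K - K**2/5))
(-50 + F(-4))*(-20) = (-50 + 5*(2 - 4)/(5 - 1*(-4)**2 + 5*(-4)))*(-20) = (-50 + 5*(-2)/(5 - 1*16 - 20))*(-20) = (-50 + 5*(-2)/(5 - 16 - 20))*(-20) = (-50 + 5*(-2)/(-31))*(-20) = (-50 + 5*(-1/31)*(-2))*(-20) = (-50 + 10/31)*(-20) = -1540/31*(-20) = 30800/31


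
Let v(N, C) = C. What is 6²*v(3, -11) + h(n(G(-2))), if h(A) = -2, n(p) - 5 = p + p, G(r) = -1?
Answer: -398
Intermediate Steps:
n(p) = 5 + 2*p (n(p) = 5 + (p + p) = 5 + 2*p)
6²*v(3, -11) + h(n(G(-2))) = 6²*(-11) - 2 = 36*(-11) - 2 = -396 - 2 = -398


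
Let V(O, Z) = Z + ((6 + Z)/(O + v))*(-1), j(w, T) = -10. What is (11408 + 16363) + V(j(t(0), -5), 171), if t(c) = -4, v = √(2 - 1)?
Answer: 83885/3 ≈ 27962.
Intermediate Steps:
v = 1 (v = √1 = 1)
V(O, Z) = Z - (6 + Z)/(1 + O) (V(O, Z) = Z + ((6 + Z)/(O + 1))*(-1) = Z + ((6 + Z)/(1 + O))*(-1) = Z - (6 + Z)/(1 + O))
(11408 + 16363) + V(j(t(0), -5), 171) = (11408 + 16363) + (-6 - 10*171)/(1 - 10) = 27771 + (-6 - 1710)/(-9) = 27771 - ⅑*(-1716) = 27771 + 572/3 = 83885/3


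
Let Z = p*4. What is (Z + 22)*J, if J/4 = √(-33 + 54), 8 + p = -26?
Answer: -456*√21 ≈ -2089.7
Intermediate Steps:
p = -34 (p = -8 - 26 = -34)
Z = -136 (Z = -34*4 = -136)
J = 4*√21 (J = 4*√(-33 + 54) = 4*√21 ≈ 18.330)
(Z + 22)*J = (-136 + 22)*(4*√21) = -456*√21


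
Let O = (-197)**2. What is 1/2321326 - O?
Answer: -90088340733/2321326 ≈ -38809.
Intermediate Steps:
O = 38809
1/2321326 - O = 1/2321326 - 1*38809 = 1/2321326 - 38809 = -90088340733/2321326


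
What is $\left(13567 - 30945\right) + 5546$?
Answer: $-11832$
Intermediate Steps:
$\left(13567 - 30945\right) + 5546 = -17378 + 5546 = -11832$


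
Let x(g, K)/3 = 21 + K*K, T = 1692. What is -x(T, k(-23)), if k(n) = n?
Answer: -1650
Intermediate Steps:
x(g, K) = 63 + 3*K² (x(g, K) = 3*(21 + K*K) = 3*(21 + K²) = 63 + 3*K²)
-x(T, k(-23)) = -(63 + 3*(-23)²) = -(63 + 3*529) = -(63 + 1587) = -1*1650 = -1650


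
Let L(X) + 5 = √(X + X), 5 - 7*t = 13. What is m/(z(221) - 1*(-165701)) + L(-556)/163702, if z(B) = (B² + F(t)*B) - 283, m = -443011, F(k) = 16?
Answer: -72522875697/35653477090 + I*√278/81851 ≈ -2.0341 + 0.0002037*I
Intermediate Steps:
t = -8/7 (t = 5/7 - ⅐*13 = 5/7 - 13/7 = -8/7 ≈ -1.1429)
L(X) = -5 + √2*√X (L(X) = -5 + √(X + X) = -5 + √(2*X) = -5 + √2*√X)
z(B) = -283 + B² + 16*B (z(B) = (B² + 16*B) - 283 = -283 + B² + 16*B)
m/(z(221) - 1*(-165701)) + L(-556)/163702 = -443011/((-283 + 221² + 16*221) - 1*(-165701)) + (-5 + √2*√(-556))/163702 = -443011/((-283 + 48841 + 3536) + 165701) + (-5 + √2*(2*I*√139))*(1/163702) = -443011/(52094 + 165701) + (-5 + 2*I*√278)*(1/163702) = -443011/217795 + (-5/163702 + I*√278/81851) = -72522875697/35653477090 + I*√278/81851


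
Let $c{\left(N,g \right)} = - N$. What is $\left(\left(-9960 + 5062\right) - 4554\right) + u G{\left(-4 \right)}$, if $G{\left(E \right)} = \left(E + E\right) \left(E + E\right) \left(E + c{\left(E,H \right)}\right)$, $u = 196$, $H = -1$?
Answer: $-9452$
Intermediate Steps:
$G{\left(E \right)} = 0$ ($G{\left(E \right)} = \left(E + E\right) \left(E + E\right) \left(E - E\right) = 2 E 2 E 0 = 4 E^{2} \cdot 0 = 0$)
$\left(\left(-9960 + 5062\right) - 4554\right) + u G{\left(-4 \right)} = \left(\left(-9960 + 5062\right) - 4554\right) + 196 \cdot 0 = \left(-4898 - 4554\right) + 0 = -9452 + 0 = -9452$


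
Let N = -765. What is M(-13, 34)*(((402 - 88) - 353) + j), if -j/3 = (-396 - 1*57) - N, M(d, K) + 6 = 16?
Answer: -9750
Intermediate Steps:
M(d, K) = 10 (M(d, K) = -6 + 16 = 10)
j = -936 (j = -3*((-396 - 1*57) - 1*(-765)) = -3*((-396 - 57) + 765) = -3*(-453 + 765) = -3*312 = -936)
M(-13, 34)*(((402 - 88) - 353) + j) = 10*(((402 - 88) - 353) - 936) = 10*((314 - 353) - 936) = 10*(-39 - 936) = 10*(-975) = -9750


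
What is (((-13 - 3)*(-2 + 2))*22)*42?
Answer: 0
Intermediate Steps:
(((-13 - 3)*(-2 + 2))*22)*42 = (-16*0*22)*42 = (0*22)*42 = 0*42 = 0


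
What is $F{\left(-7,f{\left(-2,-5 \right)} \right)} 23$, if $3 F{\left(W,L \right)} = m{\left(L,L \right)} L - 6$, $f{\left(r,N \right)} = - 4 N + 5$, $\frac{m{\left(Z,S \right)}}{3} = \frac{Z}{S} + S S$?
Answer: $359904$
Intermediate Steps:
$m{\left(Z,S \right)} = 3 S^{2} + \frac{3 Z}{S}$ ($m{\left(Z,S \right)} = 3 \left(\frac{Z}{S} + S S\right) = 3 \left(\frac{Z}{S} + S^{2}\right) = 3 \left(S^{2} + \frac{Z}{S}\right) = 3 S^{2} + \frac{3 Z}{S}$)
$f{\left(r,N \right)} = 5 - 4 N$
$F{\left(W,L \right)} = -2 + L + L^{3}$ ($F{\left(W,L \right)} = \frac{\frac{3 \left(L + L^{3}\right)}{L} L - 6}{3} = \frac{\left(3 L + 3 L^{3}\right) - 6}{3} = \frac{-6 + 3 L + 3 L^{3}}{3} = -2 + L + L^{3}$)
$F{\left(-7,f{\left(-2,-5 \right)} \right)} 23 = \left(-2 + \left(5 - -20\right) + \left(5 - -20\right)^{3}\right) 23 = \left(-2 + \left(5 + 20\right) + \left(5 + 20\right)^{3}\right) 23 = \left(-2 + 25 + 25^{3}\right) 23 = \left(-2 + 25 + 15625\right) 23 = 15648 \cdot 23 = 359904$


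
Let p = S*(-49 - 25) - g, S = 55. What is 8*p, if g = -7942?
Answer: 30976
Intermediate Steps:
p = 3872 (p = 55*(-49 - 25) - 1*(-7942) = 55*(-74) + 7942 = -4070 + 7942 = 3872)
8*p = 8*3872 = 30976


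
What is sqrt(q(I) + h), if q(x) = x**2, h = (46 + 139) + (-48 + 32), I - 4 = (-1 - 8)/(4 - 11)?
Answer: 5*sqrt(386)/7 ≈ 14.033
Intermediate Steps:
I = 37/7 (I = 4 + (-1 - 8)/(4 - 11) = 4 - 9/(-7) = 4 - 9*(-1/7) = 4 + 9/7 = 37/7 ≈ 5.2857)
h = 169 (h = 185 - 16 = 169)
sqrt(q(I) + h) = sqrt((37/7)**2 + 169) = sqrt(1369/49 + 169) = sqrt(9650/49) = 5*sqrt(386)/7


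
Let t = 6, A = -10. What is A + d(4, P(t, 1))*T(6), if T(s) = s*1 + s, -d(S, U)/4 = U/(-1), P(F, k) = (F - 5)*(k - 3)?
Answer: -106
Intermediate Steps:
P(F, k) = (-5 + F)*(-3 + k)
d(S, U) = 4*U (d(S, U) = -4*U/(-1) = -4*U*(-1) = -(-4)*U = 4*U)
T(s) = 2*s (T(s) = s + s = 2*s)
A + d(4, P(t, 1))*T(6) = -10 + (4*(15 - 5*1 - 3*6 + 6*1))*(2*6) = -10 + (4*(15 - 5 - 18 + 6))*12 = -10 + (4*(-2))*12 = -10 - 8*12 = -10 - 96 = -106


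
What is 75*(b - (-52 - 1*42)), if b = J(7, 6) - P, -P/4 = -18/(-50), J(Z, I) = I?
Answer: 7608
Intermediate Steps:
P = -36/25 (P = -(-72)/(-50) = -(-72)*(-1)/50 = -4*9/25 = -36/25 ≈ -1.4400)
b = 186/25 (b = 6 - 1*(-36/25) = 6 + 36/25 = 186/25 ≈ 7.4400)
75*(b - (-52 - 1*42)) = 75*(186/25 - (-52 - 1*42)) = 75*(186/25 - (-52 - 42)) = 75*(186/25 - 1*(-94)) = 75*(186/25 + 94) = 75*(2536/25) = 7608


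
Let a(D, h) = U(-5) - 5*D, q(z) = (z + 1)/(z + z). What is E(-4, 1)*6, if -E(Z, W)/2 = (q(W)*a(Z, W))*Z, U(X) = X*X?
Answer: 2160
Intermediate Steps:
U(X) = X²
q(z) = (1 + z)/(2*z) (q(z) = (1 + z)/((2*z)) = (1 + z)*(1/(2*z)) = (1 + z)/(2*z))
a(D, h) = 25 - 5*D (a(D, h) = (-5)² - 5*D = 25 - 5*D)
E(Z, W) = -Z*(1 + W)*(25 - 5*Z)/W (E(Z, W) = -2*((1 + W)/(2*W))*(25 - 5*Z)*Z = -2*(1 + W)*(25 - 5*Z)/(2*W)*Z = -Z*(1 + W)*(25 - 5*Z)/W)
E(-4, 1)*6 = (5*(-4)*(1 + 1)*(-5 - 4)/1)*6 = (5*(-4)*1*2*(-9))*6 = 360*6 = 2160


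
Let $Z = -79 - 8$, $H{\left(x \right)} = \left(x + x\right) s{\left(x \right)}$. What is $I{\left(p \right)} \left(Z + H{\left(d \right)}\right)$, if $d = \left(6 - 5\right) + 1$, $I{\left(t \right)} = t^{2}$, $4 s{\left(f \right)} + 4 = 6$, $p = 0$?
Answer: $0$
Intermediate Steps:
$s{\left(f \right)} = \frac{1}{2}$ ($s{\left(f \right)} = -1 + \frac{1}{4} \cdot 6 = -1 + \frac{3}{2} = \frac{1}{2}$)
$d = 2$ ($d = 1 + 1 = 2$)
$H{\left(x \right)} = x$ ($H{\left(x \right)} = \left(x + x\right) \frac{1}{2} = 2 x \frac{1}{2} = x$)
$Z = -87$ ($Z = -79 - 8 = -87$)
$I{\left(p \right)} \left(Z + H{\left(d \right)}\right) = 0^{2} \left(-87 + 2\right) = 0 \left(-85\right) = 0$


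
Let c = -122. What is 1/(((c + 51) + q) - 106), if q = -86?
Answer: -1/263 ≈ -0.0038023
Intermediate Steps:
1/(((c + 51) + q) - 106) = 1/(((-122 + 51) - 86) - 106) = 1/((-71 - 86) - 106) = 1/(-157 - 106) = 1/(-263) = -1/263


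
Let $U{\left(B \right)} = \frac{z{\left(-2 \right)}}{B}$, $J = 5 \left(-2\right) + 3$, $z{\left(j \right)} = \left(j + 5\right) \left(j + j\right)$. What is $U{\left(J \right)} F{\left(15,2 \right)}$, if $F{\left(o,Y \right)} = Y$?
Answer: $\frac{24}{7} \approx 3.4286$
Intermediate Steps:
$z{\left(j \right)} = 2 j \left(5 + j\right)$ ($z{\left(j \right)} = \left(5 + j\right) 2 j = 2 j \left(5 + j\right)$)
$J = -7$ ($J = -10 + 3 = -7$)
$U{\left(B \right)} = - \frac{12}{B}$ ($U{\left(B \right)} = \frac{2 \left(-2\right) \left(5 - 2\right)}{B} = \frac{2 \left(-2\right) 3}{B} = - \frac{12}{B}$)
$U{\left(J \right)} F{\left(15,2 \right)} = - \frac{12}{-7} \cdot 2 = \left(-12\right) \left(- \frac{1}{7}\right) 2 = \frac{12}{7} \cdot 2 = \frac{24}{7}$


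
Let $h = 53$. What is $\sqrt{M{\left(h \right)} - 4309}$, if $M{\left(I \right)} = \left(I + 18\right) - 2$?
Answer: $4 i \sqrt{265} \approx 65.115 i$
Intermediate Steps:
$M{\left(I \right)} = 16 + I$ ($M{\left(I \right)} = \left(18 + I\right) - 2 = 16 + I$)
$\sqrt{M{\left(h \right)} - 4309} = \sqrt{\left(16 + 53\right) - 4309} = \sqrt{69 - 4309} = \sqrt{-4240} = 4 i \sqrt{265}$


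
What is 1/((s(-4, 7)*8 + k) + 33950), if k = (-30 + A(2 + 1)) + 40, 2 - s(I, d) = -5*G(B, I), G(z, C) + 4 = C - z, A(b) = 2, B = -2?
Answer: 1/33738 ≈ 2.9640e-5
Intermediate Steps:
G(z, C) = -4 + C - z (G(z, C) = -4 + (C - z) = -4 + C - z)
s(I, d) = -8 + 5*I (s(I, d) = 2 - (-5)*(-4 + I - 1*(-2)) = 2 - (-5)*(-4 + I + 2) = 2 - (-5)*(-2 + I) = 2 - (10 - 5*I) = 2 + (-10 + 5*I) = -8 + 5*I)
k = 12 (k = (-30 + 2) + 40 = -28 + 40 = 12)
1/((s(-4, 7)*8 + k) + 33950) = 1/(((-8 + 5*(-4))*8 + 12) + 33950) = 1/(((-8 - 20)*8 + 12) + 33950) = 1/((-28*8 + 12) + 33950) = 1/((-224 + 12) + 33950) = 1/(-212 + 33950) = 1/33738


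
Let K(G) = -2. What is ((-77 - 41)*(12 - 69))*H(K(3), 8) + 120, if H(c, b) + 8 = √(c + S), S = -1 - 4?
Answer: -53688 + 6726*I*√7 ≈ -53688.0 + 17795.0*I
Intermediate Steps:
S = -5
H(c, b) = -8 + √(-5 + c) (H(c, b) = -8 + √(c - 5) = -8 + √(-5 + c))
((-77 - 41)*(12 - 69))*H(K(3), 8) + 120 = ((-77 - 41)*(12 - 69))*(-8 + √(-5 - 2)) + 120 = (-118*(-57))*(-8 + √(-7)) + 120 = 6726*(-8 + I*√7) + 120 = (-53808 + 6726*I*√7) + 120 = -53688 + 6726*I*√7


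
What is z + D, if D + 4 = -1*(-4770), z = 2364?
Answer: 7130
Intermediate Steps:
D = 4766 (D = -4 - 1*(-4770) = -4 + 4770 = 4766)
z + D = 2364 + 4766 = 7130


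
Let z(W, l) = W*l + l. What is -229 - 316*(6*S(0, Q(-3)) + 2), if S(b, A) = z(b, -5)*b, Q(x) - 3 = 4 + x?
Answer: -861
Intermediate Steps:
z(W, l) = l + W*l
Q(x) = 7 + x (Q(x) = 3 + (4 + x) = 7 + x)
S(b, A) = b*(-5 - 5*b) (S(b, A) = (-5*(1 + b))*b = (-5 - 5*b)*b = b*(-5 - 5*b))
-229 - 316*(6*S(0, Q(-3)) + 2) = -229 - 316*(6*(5*0*(-1 - 1*0)) + 2) = -229 - 316*(6*(5*0*(-1 + 0)) + 2) = -229 - 316*(6*(5*0*(-1)) + 2) = -229 - 316*(6*0 + 2) = -229 - 316*(0 + 2) = -229 - 316*2 = -229 - 632 = -861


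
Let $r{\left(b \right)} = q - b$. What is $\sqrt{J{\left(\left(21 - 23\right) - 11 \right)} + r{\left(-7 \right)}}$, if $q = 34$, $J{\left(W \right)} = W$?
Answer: $2 \sqrt{7} \approx 5.2915$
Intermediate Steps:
$r{\left(b \right)} = 34 - b$
$\sqrt{J{\left(\left(21 - 23\right) - 11 \right)} + r{\left(-7 \right)}} = \sqrt{\left(\left(21 - 23\right) - 11\right) + \left(34 - -7\right)} = \sqrt{\left(-2 - 11\right) + \left(34 + 7\right)} = \sqrt{-13 + 41} = \sqrt{28} = 2 \sqrt{7}$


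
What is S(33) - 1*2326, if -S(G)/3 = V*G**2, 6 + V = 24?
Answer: -61132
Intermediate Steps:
V = 18 (V = -6 + 24 = 18)
S(G) = -54*G**2
S(33) - 1*2326 = -54*33**2 - 1*2326 = -54*1089 - 2326 = -58806 - 2326 = -61132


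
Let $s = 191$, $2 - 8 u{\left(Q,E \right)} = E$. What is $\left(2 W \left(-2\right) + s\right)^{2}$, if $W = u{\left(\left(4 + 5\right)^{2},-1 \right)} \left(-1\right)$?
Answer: $\frac{148225}{4} \approx 37056.0$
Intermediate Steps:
$u{\left(Q,E \right)} = \frac{1}{4} - \frac{E}{8}$
$W = - \frac{3}{8}$ ($W = \left(\frac{1}{4} - - \frac{1}{8}\right) \left(-1\right) = \left(\frac{1}{4} + \frac{1}{8}\right) \left(-1\right) = \frac{3}{8} \left(-1\right) = - \frac{3}{8} \approx -0.375$)
$\left(2 W \left(-2\right) + s\right)^{2} = \left(2 \left(- \frac{3}{8}\right) \left(-2\right) + 191\right)^{2} = \left(\left(- \frac{3}{4}\right) \left(-2\right) + 191\right)^{2} = \left(\frac{3}{2} + 191\right)^{2} = \left(\frac{385}{2}\right)^{2} = \frac{148225}{4}$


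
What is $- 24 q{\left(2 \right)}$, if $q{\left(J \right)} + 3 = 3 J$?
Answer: $-72$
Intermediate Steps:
$q{\left(J \right)} = -3 + 3 J$
$- 24 q{\left(2 \right)} = - 24 \left(-3 + 3 \cdot 2\right) = - 24 \left(-3 + 6\right) = - 24 \cdot 3 = \left(-1\right) 72 = -72$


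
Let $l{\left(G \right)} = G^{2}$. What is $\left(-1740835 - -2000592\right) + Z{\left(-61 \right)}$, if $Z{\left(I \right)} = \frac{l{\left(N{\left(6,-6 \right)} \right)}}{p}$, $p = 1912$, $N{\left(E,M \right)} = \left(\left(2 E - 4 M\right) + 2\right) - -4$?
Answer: $\frac{124164287}{478} \approx 2.5976 \cdot 10^{5}$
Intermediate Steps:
$N{\left(E,M \right)} = 6 - 4 M + 2 E$ ($N{\left(E,M \right)} = \left(\left(- 4 M + 2 E\right) + 2\right) + 4 = \left(2 - 4 M + 2 E\right) + 4 = 6 - 4 M + 2 E$)
$Z{\left(I \right)} = \frac{441}{478}$ ($Z{\left(I \right)} = \frac{\left(6 - -24 + 2 \cdot 6\right)^{2}}{1912} = \left(6 + 24 + 12\right)^{2} \cdot \frac{1}{1912} = 42^{2} \cdot \frac{1}{1912} = 1764 \cdot \frac{1}{1912} = \frac{441}{478}$)
$\left(-1740835 - -2000592\right) + Z{\left(-61 \right)} = \left(-1740835 - -2000592\right) + \frac{441}{478} = \left(-1740835 + 2000592\right) + \frac{441}{478} = 259757 + \frac{441}{478} = \frac{124164287}{478}$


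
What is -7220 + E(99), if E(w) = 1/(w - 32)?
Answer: -483739/67 ≈ -7220.0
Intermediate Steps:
E(w) = 1/(-32 + w)
-7220 + E(99) = -7220 + 1/(-32 + 99) = -7220 + 1/67 = -483739/67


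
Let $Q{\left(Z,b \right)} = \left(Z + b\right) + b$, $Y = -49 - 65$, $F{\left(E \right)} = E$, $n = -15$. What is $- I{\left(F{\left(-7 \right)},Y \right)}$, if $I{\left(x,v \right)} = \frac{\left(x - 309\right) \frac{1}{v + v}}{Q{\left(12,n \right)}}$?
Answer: $\frac{79}{1026} \approx 0.076998$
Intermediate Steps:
$Y = -114$
$Q{\left(Z,b \right)} = Z + 2 b$
$I{\left(x,v \right)} = - \frac{-309 + x}{36 v}$ ($I{\left(x,v \right)} = \frac{\left(x - 309\right) \frac{1}{v + v}}{12 + 2 \left(-15\right)} = \frac{\left(-309 + x\right) \frac{1}{2 v}}{12 - 30} = \frac{\left(-309 + x\right) \frac{1}{2 v}}{-18} = \frac{-309 + x}{2 v} \left(- \frac{1}{18}\right) = - \frac{-309 + x}{36 v}$)
$- I{\left(F{\left(-7 \right)},Y \right)} = - \frac{309 - -7}{36 \left(-114\right)} = - \frac{\left(-1\right) \left(309 + 7\right)}{36 \cdot 114} = - \frac{\left(-1\right) 316}{36 \cdot 114} = \left(-1\right) \left(- \frac{79}{1026}\right) = \frac{79}{1026}$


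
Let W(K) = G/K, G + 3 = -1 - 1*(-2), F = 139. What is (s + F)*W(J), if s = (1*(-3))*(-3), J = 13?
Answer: -296/13 ≈ -22.769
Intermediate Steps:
G = -2 (G = -3 + (-1 - 1*(-2)) = -3 + (-1 + 2) = -3 + 1 = -2)
W(K) = -2/K
s = 9 (s = -3*(-3) = 9)
(s + F)*W(J) = (9 + 139)*(-2/13) = 148*(-2*1/13) = 148*(-2/13) = -296/13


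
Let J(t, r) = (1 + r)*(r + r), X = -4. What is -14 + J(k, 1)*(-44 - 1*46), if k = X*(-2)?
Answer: -374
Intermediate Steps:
k = 8 (k = -4*(-2) = 8)
J(t, r) = 2*r*(1 + r) (J(t, r) = (1 + r)*(2*r) = 2*r*(1 + r))
-14 + J(k, 1)*(-44 - 1*46) = -14 + (2*1*(1 + 1))*(-44 - 1*46) = -14 + (2*1*2)*(-44 - 46) = -14 + 4*(-90) = -14 - 360 = -374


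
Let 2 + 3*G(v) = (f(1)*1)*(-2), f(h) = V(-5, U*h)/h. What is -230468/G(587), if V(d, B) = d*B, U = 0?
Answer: 345702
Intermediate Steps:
V(d, B) = B*d
f(h) = 0 (f(h) = ((0*h)*(-5))/h = (0*(-5))/h = 0/h = 0)
G(v) = -2/3 (G(v) = -2/3 + ((0*1)*(-2))/3 = -2/3 + (0*(-2))/3 = -2/3 + (1/3)*0 = -2/3 + 0 = -2/3)
-230468/G(587) = -230468/(-2/3) = -230468*(-3/2) = 345702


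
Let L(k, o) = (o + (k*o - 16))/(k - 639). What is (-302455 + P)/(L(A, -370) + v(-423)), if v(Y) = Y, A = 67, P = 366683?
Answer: -9184604/54195 ≈ -169.47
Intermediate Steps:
L(k, o) = (-16 + o + k*o)/(-639 + k) (L(k, o) = (o + (-16 + k*o))/(-639 + k) = (-16 + o + k*o)/(-639 + k))
(-302455 + P)/(L(A, -370) + v(-423)) = (-302455 + 366683)/((-16 - 370 + 67*(-370))/(-639 + 67) - 423) = 64228/((-16 - 370 - 24790)/(-572) - 423) = 64228/(-1/572*(-25176) - 423) = 64228/(6294/143 - 423) = 64228/(-54195/143) = 64228*(-143/54195) = -9184604/54195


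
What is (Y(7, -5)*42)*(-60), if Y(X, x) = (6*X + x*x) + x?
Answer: -156240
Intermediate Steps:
Y(X, x) = x + x² + 6*X (Y(X, x) = (6*X + x²) + x = (x² + 6*X) + x = x + x² + 6*X)
(Y(7, -5)*42)*(-60) = ((-5 + (-5)² + 6*7)*42)*(-60) = ((-5 + 25 + 42)*42)*(-60) = (62*42)*(-60) = 2604*(-60) = -156240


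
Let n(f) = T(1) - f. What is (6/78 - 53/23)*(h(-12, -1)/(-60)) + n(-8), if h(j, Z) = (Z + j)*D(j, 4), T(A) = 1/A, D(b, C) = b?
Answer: 1701/115 ≈ 14.791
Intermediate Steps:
n(f) = 1 - f (n(f) = 1/1 - f = 1 - f)
h(j, Z) = j*(Z + j) (h(j, Z) = (Z + j)*j = j*(Z + j))
(6/78 - 53/23)*(h(-12, -1)/(-60)) + n(-8) = (6/78 - 53/23)*(-12*(-1 - 12)/(-60)) + (1 - 1*(-8)) = (6*(1/78) - 53*1/23)*(-12*(-13)*(-1/60)) + (1 + 8) = (1/13 - 53/23)*(156*(-1/60)) + 9 = -666/299*(-13/5) + 9 = 666/115 + 9 = 1701/115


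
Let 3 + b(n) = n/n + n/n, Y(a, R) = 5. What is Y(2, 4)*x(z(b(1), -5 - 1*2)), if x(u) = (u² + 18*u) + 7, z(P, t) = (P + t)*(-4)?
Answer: 8035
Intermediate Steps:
b(n) = -1 (b(n) = -3 + (n/n + n/n) = -3 + (1 + 1) = -3 + 2 = -1)
z(P, t) = -4*P - 4*t
x(u) = 7 + u² + 18*u
Y(2, 4)*x(z(b(1), -5 - 1*2)) = 5*(7 + (-4*(-1) - 4*(-5 - 1*2))² + 18*(-4*(-1) - 4*(-5 - 1*2))) = 5*(7 + (4 - 4*(-5 - 2))² + 18*(4 - 4*(-5 - 2))) = 5*(7 + (4 - 4*(-7))² + 18*(4 - 4*(-7))) = 5*(7 + (4 + 28)² + 18*(4 + 28)) = 5*(7 + 32² + 18*32) = 5*(7 + 1024 + 576) = 5*1607 = 8035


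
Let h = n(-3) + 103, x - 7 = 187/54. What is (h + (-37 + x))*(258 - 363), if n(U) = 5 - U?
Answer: -159635/18 ≈ -8868.6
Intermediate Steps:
x = 565/54 (x = 7 + 187/54 = 565/54 ≈ 10.463)
h = 111 (h = (5 - 1*(-3)) + 103 = (5 + 3) + 103 = 8 + 103 = 111)
(h + (-37 + x))*(258 - 363) = (111 + (-37 + 565/54))*(258 - 363) = (111 - 1433/54)*(-105) = (4561/54)*(-105) = -159635/18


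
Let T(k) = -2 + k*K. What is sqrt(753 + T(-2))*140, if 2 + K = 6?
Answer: 140*sqrt(743) ≈ 3816.1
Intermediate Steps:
K = 4 (K = -2 + 6 = 4)
T(k) = -2 + 4*k (T(k) = -2 + k*4 = -2 + 4*k)
sqrt(753 + T(-2))*140 = sqrt(753 + (-2 + 4*(-2)))*140 = sqrt(753 + (-2 - 8))*140 = sqrt(753 - 10)*140 = sqrt(743)*140 = 140*sqrt(743)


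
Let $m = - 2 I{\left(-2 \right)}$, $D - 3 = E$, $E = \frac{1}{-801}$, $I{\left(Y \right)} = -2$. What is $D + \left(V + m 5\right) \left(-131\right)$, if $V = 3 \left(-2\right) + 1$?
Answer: $- \frac{1571563}{801} \approx -1962.0$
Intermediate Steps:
$E = - \frac{1}{801} \approx -0.0012484$
$D = \frac{2402}{801}$ ($D = 3 - \frac{1}{801} = \frac{2402}{801} \approx 2.9988$)
$V = -5$ ($V = -6 + 1 = -5$)
$m = 4$ ($m = \left(-2\right) \left(-2\right) = 4$)
$D + \left(V + m 5\right) \left(-131\right) = \frac{2402}{801} + \left(-5 + 4 \cdot 5\right) \left(-131\right) = \frac{2402}{801} + \left(-5 + 20\right) \left(-131\right) = \frac{2402}{801} + 15 \left(-131\right) = \frac{2402}{801} - 1965 = - \frac{1571563}{801}$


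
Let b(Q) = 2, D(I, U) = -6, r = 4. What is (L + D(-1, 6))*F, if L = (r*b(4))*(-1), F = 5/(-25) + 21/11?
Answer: -1316/55 ≈ -23.927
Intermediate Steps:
F = 94/55 (F = 5*(-1/25) + 21*(1/11) = -⅕ + 21/11 = 94/55 ≈ 1.7091)
L = -8 (L = (4*2)*(-1) = 8*(-1) = -8)
(L + D(-1, 6))*F = (-8 - 6)*(94/55) = -14*94/55 = -1316/55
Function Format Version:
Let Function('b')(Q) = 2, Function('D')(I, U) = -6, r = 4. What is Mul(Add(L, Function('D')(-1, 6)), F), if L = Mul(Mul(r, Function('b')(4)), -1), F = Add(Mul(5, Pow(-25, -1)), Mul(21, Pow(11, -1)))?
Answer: Rational(-1316, 55) ≈ -23.927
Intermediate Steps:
F = Rational(94, 55) (F = Add(Mul(5, Rational(-1, 25)), Mul(21, Rational(1, 11))) = Add(Rational(-1, 5), Rational(21, 11)) = Rational(94, 55) ≈ 1.7091)
L = -8 (L = Mul(Mul(4, 2), -1) = Mul(8, -1) = -8)
Mul(Add(L, Function('D')(-1, 6)), F) = Mul(Add(-8, -6), Rational(94, 55)) = Mul(-14, Rational(94, 55)) = Rational(-1316, 55)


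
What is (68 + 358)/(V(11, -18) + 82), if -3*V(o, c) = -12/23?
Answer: 1633/315 ≈ 5.1841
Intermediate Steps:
V(o, c) = 4/23 (V(o, c) = -(-4)/23 = -1/3*(-12/23) = 4/23)
(68 + 358)/(V(11, -18) + 82) = (68 + 358)/(4/23 + 82) = 426/(1890/23) = 426*(23/1890) = 1633/315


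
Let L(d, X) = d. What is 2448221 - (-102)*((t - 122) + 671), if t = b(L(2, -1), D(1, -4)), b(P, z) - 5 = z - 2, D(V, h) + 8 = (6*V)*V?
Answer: 2504321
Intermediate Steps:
D(V, h) = -8 + 6*V² (D(V, h) = -8 + (6*V)*V = -8 + 6*V²)
b(P, z) = 3 + z (b(P, z) = 5 + (z - 2) = 5 + (-2 + z) = 3 + z)
t = 1 (t = 3 + (-8 + 6*1²) = 3 + (-8 + 6*1) = 3 + (-8 + 6) = 3 - 2 = 1)
2448221 - (-102)*((t - 122) + 671) = 2448221 - (-102)*((1 - 122) + 671) = 2448221 - (-102)*(-121 + 671) = 2448221 - (-102)*550 = 2448221 - 1*(-56100) = 2448221 + 56100 = 2504321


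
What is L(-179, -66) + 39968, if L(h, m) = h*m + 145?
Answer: 51927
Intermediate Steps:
L(h, m) = 145 + h*m
L(-179, -66) + 39968 = (145 - 179*(-66)) + 39968 = (145 + 11814) + 39968 = 11959 + 39968 = 51927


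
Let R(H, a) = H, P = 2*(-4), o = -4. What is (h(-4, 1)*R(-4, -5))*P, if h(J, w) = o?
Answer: -128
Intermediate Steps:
h(J, w) = -4
P = -8
(h(-4, 1)*R(-4, -5))*P = -4*(-4)*(-8) = 16*(-8) = -128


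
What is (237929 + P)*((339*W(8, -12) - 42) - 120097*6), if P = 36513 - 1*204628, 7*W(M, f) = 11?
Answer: -351907171146/7 ≈ -5.0272e+10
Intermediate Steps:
W(M, f) = 11/7 (W(M, f) = (1/7)*11 = 11/7)
P = -168115 (P = 36513 - 204628 = -168115)
(237929 + P)*((339*W(8, -12) - 42) - 120097*6) = (237929 - 168115)*((339*(11/7) - 42) - 120097*6) = 69814*((3729/7 - 42) - 720582) = 69814*(3435/7 - 720582) = 69814*(-5040639/7) = -351907171146/7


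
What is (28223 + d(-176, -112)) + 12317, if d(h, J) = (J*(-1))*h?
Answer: 20828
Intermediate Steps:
d(h, J) = -J*h (d(h, J) = (-J)*h = -J*h)
(28223 + d(-176, -112)) + 12317 = (28223 - 1*(-112)*(-176)) + 12317 = (28223 - 19712) + 12317 = 8511 + 12317 = 20828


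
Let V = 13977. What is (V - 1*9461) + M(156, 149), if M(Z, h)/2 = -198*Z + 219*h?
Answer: 8002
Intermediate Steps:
M(Z, h) = -396*Z + 438*h (M(Z, h) = 2*(-198*Z + 219*h) = -396*Z + 438*h)
(V - 1*9461) + M(156, 149) = (13977 - 1*9461) + (-396*156 + 438*149) = (13977 - 9461) + (-61776 + 65262) = 4516 + 3486 = 8002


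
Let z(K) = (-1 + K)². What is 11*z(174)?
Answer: 329219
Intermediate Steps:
11*z(174) = 11*(-1 + 174)² = 11*173² = 11*29929 = 329219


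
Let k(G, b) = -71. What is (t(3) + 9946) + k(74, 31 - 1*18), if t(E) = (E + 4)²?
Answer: 9924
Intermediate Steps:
t(E) = (4 + E)²
(t(3) + 9946) + k(74, 31 - 1*18) = ((4 + 3)² + 9946) - 71 = (7² + 9946) - 71 = (49 + 9946) - 71 = 9995 - 71 = 9924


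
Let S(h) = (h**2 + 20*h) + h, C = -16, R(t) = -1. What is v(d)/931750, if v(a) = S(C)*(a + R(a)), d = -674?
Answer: 216/3727 ≈ 0.057955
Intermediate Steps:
S(h) = h**2 + 21*h
v(a) = 80 - 80*a (v(a) = (-16*(21 - 16))*(a - 1) = (-16*5)*(-1 + a) = -80*(-1 + a) = 80 - 80*a)
v(d)/931750 = (80 - 80*(-674))/931750 = (80 + 53920)*(1/931750) = 54000*(1/931750) = 216/3727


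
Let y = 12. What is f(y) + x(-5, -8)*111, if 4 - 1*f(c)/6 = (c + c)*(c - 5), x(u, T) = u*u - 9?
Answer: 792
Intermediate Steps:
x(u, T) = -9 + u² (x(u, T) = u² - 9 = -9 + u²)
f(c) = 24 - 12*c*(-5 + c) (f(c) = 24 - 6*(c + c)*(c - 5) = 24 - 6*2*c*(-5 + c) = 24 - 12*c*(-5 + c))
f(y) + x(-5, -8)*111 = (24 - 12*12² + 60*12) + (-9 + (-5)²)*111 = (24 - 12*144 + 720) + (-9 + 25)*111 = (24 - 1728 + 720) + 16*111 = -984 + 1776 = 792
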